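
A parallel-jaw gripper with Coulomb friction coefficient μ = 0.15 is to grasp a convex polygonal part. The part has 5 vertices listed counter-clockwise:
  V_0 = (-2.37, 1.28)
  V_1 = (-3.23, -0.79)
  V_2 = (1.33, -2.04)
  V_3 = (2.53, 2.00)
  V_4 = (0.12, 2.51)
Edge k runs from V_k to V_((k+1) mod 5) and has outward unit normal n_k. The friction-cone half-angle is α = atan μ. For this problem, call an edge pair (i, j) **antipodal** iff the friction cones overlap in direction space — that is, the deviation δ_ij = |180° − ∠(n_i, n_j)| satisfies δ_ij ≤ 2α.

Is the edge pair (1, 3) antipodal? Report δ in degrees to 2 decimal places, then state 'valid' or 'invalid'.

α = atan 0.15 = 8.53°;  2α = 17.06°
edge 1: e_1 = (+4.56, -1.25);  n_1 = (-0.2644, -0.9644)
edge 3: e_3 = (-2.41, +0.51);  n_3 = (+0.2070, +0.9783)
∠(n_1, n_3) = 176.62°
δ = |180° − 176.62°| = 3.38°
3.38° ≤ 2α = 17.06°  →  valid

δ = 3.38°, valid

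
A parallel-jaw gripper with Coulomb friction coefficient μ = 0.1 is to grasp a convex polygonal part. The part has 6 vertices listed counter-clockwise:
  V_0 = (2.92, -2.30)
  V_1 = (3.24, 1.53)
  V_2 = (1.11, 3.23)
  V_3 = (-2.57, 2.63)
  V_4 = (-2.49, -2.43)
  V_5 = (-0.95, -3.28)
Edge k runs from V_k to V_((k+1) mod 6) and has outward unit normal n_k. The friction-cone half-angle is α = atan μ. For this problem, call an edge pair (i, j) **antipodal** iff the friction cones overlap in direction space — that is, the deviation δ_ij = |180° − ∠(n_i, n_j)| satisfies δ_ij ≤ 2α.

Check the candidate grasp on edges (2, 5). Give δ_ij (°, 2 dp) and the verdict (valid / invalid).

δ = 4.95°, valid

α = atan 0.1 = 5.71°;  2α = 11.42°
edge 2: e_2 = (-3.68, -0.60);  n_2 = (-0.1609, +0.9870)
edge 5: e_5 = (+3.87, +0.98);  n_5 = (+0.2455, -0.9694)
∠(n_2, n_5) = 175.05°
δ = |180° − 175.05°| = 4.95°
4.95° ≤ 2α = 11.42°  →  valid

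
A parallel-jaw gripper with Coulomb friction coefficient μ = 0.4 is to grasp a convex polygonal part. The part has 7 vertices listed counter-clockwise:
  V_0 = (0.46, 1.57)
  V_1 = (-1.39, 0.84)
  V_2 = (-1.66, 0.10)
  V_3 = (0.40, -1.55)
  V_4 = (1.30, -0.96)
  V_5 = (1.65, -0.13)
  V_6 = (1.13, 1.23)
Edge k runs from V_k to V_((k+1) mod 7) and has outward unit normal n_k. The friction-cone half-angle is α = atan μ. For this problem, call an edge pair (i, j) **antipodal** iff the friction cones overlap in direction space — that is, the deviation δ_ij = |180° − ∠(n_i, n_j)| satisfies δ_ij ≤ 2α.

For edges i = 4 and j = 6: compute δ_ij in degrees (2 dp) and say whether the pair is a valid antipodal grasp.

δ = 94.04°, invalid

α = atan 0.4 = 21.80°;  2α = 43.60°
edge 4: e_4 = (+0.35, +0.83);  n_4 = (+0.9214, -0.3886)
edge 6: e_6 = (-0.67, +0.34);  n_6 = (+0.4525, +0.8917)
∠(n_4, n_6) = 85.96°
δ = |180° − 85.96°| = 94.04°
94.04° > 2α = 43.60°  →  invalid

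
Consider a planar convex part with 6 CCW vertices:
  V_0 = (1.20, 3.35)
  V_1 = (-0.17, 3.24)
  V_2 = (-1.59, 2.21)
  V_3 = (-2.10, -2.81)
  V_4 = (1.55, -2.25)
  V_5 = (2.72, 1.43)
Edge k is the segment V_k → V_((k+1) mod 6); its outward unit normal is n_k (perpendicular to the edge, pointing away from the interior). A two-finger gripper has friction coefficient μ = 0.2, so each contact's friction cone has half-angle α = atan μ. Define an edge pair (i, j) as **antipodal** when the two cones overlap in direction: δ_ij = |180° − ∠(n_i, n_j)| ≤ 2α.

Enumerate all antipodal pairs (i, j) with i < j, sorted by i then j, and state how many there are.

count = 2; pairs: (0,3), (2,4)

α = atan 0.2 = 11.31°;  2α = 22.62°
n_0 = (-0.0800, +0.9968)
n_1 = (-0.5872, +0.8095)
n_2 = (-0.9949, +0.1011)
n_3 = (+0.1517, -0.9884)
n_4 = (+0.9530, -0.3030)
n_5 = (+0.7840, +0.6207)
  (0,1): δ = 148.64°  ·
  (0,2): δ = 100.39°  ·
  (0,3): δ = 4.13°  ✓
  (0,4): δ = 67.77°  ·
  (0,5): δ = 123.78°  ·
  (1,2): δ = 131.76°  ·
  (1,3): δ = 27.23°  ·
  (1,4): δ = 36.41°  ·
  (1,5): δ = 92.41°  ·
  (2,3): δ = 75.48°  ·
  (2,4): δ = 11.84°  ✓
  (2,5): δ = 44.17°  ·
  (3,4): δ = 116.36°  ·
  (3,5): δ = 60.36°  ·
  (4,5): δ = 124.00°  ·
antipodal pairs: 2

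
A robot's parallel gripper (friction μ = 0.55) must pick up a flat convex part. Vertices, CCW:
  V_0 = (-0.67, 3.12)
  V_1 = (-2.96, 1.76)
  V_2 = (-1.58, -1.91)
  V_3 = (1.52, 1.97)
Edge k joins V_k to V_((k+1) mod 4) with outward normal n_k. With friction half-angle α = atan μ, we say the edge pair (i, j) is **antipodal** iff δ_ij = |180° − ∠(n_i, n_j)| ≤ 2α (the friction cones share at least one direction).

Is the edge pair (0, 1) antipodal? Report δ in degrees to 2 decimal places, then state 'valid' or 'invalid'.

α = atan 0.55 = 28.81°;  2α = 57.62°
edge 0: e_0 = (-2.29, -1.36);  n_0 = (-0.5106, +0.8598)
edge 1: e_1 = (+1.38, -3.67);  n_1 = (-0.9360, -0.3520)
∠(n_0, n_1) = 79.90°
δ = |180° − 79.90°| = 100.10°
100.10° > 2α = 57.62°  →  invalid

δ = 100.10°, invalid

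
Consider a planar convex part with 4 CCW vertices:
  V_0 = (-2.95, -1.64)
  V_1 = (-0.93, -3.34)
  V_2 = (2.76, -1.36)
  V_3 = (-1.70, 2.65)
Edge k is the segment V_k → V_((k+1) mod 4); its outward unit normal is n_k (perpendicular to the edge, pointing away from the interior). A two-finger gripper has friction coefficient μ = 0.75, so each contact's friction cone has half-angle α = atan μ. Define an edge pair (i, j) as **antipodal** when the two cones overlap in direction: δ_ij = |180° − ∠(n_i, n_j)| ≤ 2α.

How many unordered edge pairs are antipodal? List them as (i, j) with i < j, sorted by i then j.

count = 4; pairs: (0,2), (1,2), (1,3), (2,3)

α = atan 0.75 = 36.87°;  2α = 73.74°
n_0 = (-0.6439, -0.7651)
n_1 = (+0.4728, -0.8812)
n_2 = (+0.6686, +0.7436)
n_3 = (-0.9601, +0.2797)
  (0,1): δ = 111.70°  ·
  (0,2): δ = 1.88°  ✓
  (0,3): δ = 113.84°  ·
  (1,2): δ = 70.18°  ✓
  (1,3): δ = 45.54°  ✓
  (2,3): δ = 64.29°  ✓
antipodal pairs: 4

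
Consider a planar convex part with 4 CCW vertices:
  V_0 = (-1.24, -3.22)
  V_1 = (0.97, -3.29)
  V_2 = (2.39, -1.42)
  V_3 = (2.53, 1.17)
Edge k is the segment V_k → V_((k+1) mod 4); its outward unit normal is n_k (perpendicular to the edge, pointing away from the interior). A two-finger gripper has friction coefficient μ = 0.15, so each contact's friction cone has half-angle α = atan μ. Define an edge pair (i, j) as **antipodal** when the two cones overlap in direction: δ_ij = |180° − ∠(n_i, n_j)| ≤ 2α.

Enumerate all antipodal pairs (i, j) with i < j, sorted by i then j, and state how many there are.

α = atan 0.15 = 8.53°;  2α = 17.06°
n_0 = (-0.0317, -0.9995)
n_1 = (+0.7964, -0.6048)
n_2 = (+0.9985, -0.0540)
n_3 = (-0.7586, +0.6515)
  (0,1): δ = 125.40°  ·
  (0,2): δ = 91.28°  ·
  (0,3): δ = 51.16°  ·
  (1,2): δ = 145.88°  ·
  (1,3): δ = 3.44°  ✓
  (2,3): δ = 37.56°  ·
antipodal pairs: 1

count = 1; pairs: (1,3)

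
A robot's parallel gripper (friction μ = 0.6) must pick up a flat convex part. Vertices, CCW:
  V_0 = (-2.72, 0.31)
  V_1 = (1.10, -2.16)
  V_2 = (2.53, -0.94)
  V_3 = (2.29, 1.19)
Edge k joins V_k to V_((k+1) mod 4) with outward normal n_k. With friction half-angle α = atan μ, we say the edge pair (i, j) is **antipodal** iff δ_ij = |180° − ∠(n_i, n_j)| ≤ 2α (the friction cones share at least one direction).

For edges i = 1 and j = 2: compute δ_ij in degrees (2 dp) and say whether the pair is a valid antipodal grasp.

α = atan 0.6 = 30.96°;  2α = 61.93°
edge 1: e_1 = (+1.43, +1.22);  n_1 = (+0.6490, -0.7608)
edge 2: e_2 = (-0.24, +2.13);  n_2 = (+0.9937, +0.1120)
∠(n_1, n_2) = 55.96°
δ = |180° − 55.96°| = 124.04°
124.04° > 2α = 61.93°  →  invalid

δ = 124.04°, invalid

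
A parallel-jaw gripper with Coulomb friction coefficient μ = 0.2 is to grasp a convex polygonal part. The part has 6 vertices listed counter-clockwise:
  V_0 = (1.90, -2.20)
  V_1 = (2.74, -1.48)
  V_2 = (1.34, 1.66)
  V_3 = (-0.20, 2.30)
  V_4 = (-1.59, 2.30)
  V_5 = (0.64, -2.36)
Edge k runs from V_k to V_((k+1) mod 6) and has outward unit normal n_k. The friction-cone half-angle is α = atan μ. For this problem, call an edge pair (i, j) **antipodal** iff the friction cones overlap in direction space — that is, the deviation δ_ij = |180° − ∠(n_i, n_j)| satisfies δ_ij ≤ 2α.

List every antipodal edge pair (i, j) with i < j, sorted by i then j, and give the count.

α = atan 0.2 = 11.31°;  2α = 22.62°
n_0 = (+0.6508, -0.7593)
n_1 = (+0.9133, +0.4072)
n_2 = (+0.3838, +0.9234)
n_3 = (+0.0000, +1.0000)
n_4 = (-0.9020, -0.4317)
n_5 = (+0.1260, -0.9920)
  (0,1): δ = 106.57°  ·
  (0,2): δ = 63.17°  ·
  (0,3): δ = 40.60°  ·
  (0,4): δ = 74.97°  ·
  (0,5): δ = 146.64°  ·
  (1,2): δ = 136.60°  ·
  (1,3): δ = 114.03°  ·
  (1,4): δ = 1.54°  ✓
  (1,5): δ = 73.21°  ·
  (2,3): δ = 157.43°  ·
  (2,4): δ = 41.86°  ·
  (2,5): δ = 29.80°  ·
  (3,4): δ = 64.43°  ·
  (3,5): δ = 7.24°  ✓
  (4,5): δ = 108.34°  ·
antipodal pairs: 2

count = 2; pairs: (1,4), (3,5)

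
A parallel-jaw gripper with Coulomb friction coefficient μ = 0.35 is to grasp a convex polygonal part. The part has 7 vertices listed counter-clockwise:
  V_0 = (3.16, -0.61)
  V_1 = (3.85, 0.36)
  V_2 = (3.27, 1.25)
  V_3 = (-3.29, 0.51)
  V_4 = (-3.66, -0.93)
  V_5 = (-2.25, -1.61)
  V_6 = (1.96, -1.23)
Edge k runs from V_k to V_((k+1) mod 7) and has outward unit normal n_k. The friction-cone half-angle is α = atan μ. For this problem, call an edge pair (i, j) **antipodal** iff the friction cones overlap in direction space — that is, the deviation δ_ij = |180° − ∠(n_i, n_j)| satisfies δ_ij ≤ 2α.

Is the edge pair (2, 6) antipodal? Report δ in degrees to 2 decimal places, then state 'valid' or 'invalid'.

α = atan 0.35 = 19.29°;  2α = 38.58°
edge 2: e_2 = (-6.56, -0.74);  n_2 = (-0.1121, +0.9937)
edge 6: e_6 = (+1.20, +0.62);  n_6 = (+0.4590, -0.8884)
∠(n_2, n_6) = 159.11°
δ = |180° − 159.11°| = 20.89°
20.89° ≤ 2α = 38.58°  →  valid

δ = 20.89°, valid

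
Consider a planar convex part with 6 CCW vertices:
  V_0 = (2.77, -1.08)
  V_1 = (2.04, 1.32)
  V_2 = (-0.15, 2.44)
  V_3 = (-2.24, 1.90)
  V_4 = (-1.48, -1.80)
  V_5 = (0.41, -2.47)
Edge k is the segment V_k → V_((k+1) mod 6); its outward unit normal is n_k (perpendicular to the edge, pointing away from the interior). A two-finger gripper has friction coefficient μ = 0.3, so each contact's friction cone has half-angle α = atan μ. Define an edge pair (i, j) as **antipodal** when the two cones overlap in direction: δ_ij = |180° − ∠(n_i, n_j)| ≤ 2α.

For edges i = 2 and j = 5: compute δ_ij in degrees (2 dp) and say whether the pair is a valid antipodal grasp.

α = atan 0.3 = 16.70°;  2α = 33.40°
edge 2: e_2 = (-2.09, -0.54);  n_2 = (-0.2502, +0.9682)
edge 5: e_5 = (+2.36, +1.39);  n_5 = (+0.5075, -0.8617)
∠(n_2, n_5) = 163.99°
δ = |180° − 163.99°| = 16.01°
16.01° ≤ 2α = 33.40°  →  valid

δ = 16.01°, valid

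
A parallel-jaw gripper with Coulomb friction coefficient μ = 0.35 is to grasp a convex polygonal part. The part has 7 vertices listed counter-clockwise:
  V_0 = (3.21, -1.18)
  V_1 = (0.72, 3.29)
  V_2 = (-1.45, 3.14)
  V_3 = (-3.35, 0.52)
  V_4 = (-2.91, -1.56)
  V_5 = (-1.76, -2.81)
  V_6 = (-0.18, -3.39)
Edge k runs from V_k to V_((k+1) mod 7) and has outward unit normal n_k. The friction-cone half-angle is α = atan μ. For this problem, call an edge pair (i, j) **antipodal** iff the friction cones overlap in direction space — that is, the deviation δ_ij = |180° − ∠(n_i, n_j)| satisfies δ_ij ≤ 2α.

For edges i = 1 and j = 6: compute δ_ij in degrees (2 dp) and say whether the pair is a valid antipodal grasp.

δ = 29.15°, valid

α = atan 0.35 = 19.29°;  2α = 38.58°
edge 1: e_1 = (-2.17, -0.15);  n_1 = (-0.0690, +0.9976)
edge 6: e_6 = (+3.39, +2.21);  n_6 = (+0.5461, -0.8377)
∠(n_1, n_6) = 150.85°
δ = |180° − 150.85°| = 29.15°
29.15° ≤ 2α = 38.58°  →  valid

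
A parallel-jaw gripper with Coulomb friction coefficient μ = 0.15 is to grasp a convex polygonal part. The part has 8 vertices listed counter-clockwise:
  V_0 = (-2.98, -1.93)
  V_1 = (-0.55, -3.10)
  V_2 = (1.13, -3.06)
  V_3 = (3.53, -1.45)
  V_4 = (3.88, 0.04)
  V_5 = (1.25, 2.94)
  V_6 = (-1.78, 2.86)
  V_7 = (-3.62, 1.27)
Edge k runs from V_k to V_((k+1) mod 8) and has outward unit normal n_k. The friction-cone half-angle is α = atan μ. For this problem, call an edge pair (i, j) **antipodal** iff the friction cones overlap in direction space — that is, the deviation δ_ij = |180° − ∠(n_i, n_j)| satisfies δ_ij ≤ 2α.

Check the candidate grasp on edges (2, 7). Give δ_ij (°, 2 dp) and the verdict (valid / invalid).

δ = 67.45°, invalid

α = atan 0.15 = 8.53°;  2α = 17.06°
edge 2: e_2 = (+2.40, +1.61);  n_2 = (+0.5571, -0.8304)
edge 7: e_7 = (+0.64, -3.20);  n_7 = (-0.9806, -0.1961)
∠(n_2, n_7) = 112.55°
δ = |180° − 112.55°| = 67.45°
67.45° > 2α = 17.06°  →  invalid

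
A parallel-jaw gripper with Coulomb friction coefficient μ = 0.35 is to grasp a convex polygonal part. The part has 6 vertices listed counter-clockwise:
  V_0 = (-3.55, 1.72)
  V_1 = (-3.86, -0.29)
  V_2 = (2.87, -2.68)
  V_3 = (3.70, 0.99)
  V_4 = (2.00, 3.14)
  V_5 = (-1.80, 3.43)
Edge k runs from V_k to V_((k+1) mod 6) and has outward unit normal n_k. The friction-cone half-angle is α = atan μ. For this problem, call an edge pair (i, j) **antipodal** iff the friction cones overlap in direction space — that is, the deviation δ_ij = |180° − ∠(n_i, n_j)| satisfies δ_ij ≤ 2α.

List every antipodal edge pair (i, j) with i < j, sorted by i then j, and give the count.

α = atan 0.35 = 19.29°;  2α = 38.58°
n_0 = (-0.9883, +0.1524)
n_1 = (-0.3347, -0.9423)
n_2 = (+0.9754, -0.2206)
n_3 = (+0.7844, +0.6202)
n_4 = (+0.0761, +0.9971)
n_5 = (-0.6989, +0.7152)
  (0,1): δ = 100.78°  ·
  (0,2): δ = 3.98°  ✓
  (0,3): δ = 47.10°  ·
  (0,4): δ = 94.40°  ·
  (0,5): δ = 143.11°  ·
  (1,2): δ = 83.19°  ·
  (1,3): δ = 32.12°  ✓
  (1,4): δ = 15.19°  ✓
  (1,5): δ = 63.89°  ·
  (2,3): δ = 128.92°  ·
  (2,4): δ = 81.62°  ·
  (2,5): δ = 32.92°  ✓
  (3,4): δ = 132.70°  ·
  (3,5): δ = 84.00°  ·
  (4,5): δ = 131.30°  ·
antipodal pairs: 4

count = 4; pairs: (0,2), (1,3), (1,4), (2,5)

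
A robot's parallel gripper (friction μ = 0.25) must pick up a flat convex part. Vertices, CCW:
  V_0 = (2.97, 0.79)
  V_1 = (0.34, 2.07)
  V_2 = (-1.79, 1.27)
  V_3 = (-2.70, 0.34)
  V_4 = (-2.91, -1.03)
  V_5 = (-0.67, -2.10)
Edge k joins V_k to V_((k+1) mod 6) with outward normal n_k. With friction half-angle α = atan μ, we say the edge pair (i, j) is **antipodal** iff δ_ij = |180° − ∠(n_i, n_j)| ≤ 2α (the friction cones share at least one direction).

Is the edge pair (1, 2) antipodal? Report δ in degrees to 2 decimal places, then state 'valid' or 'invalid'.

δ = 154.96°, invalid

α = atan 0.25 = 14.04°;  2α = 28.07°
edge 1: e_1 = (-2.13, -0.80);  n_1 = (-0.3516, +0.9361)
edge 2: e_2 = (-0.91, -0.93);  n_2 = (-0.7148, +0.6994)
∠(n_1, n_2) = 25.04°
δ = |180° − 25.04°| = 154.96°
154.96° > 2α = 28.07°  →  invalid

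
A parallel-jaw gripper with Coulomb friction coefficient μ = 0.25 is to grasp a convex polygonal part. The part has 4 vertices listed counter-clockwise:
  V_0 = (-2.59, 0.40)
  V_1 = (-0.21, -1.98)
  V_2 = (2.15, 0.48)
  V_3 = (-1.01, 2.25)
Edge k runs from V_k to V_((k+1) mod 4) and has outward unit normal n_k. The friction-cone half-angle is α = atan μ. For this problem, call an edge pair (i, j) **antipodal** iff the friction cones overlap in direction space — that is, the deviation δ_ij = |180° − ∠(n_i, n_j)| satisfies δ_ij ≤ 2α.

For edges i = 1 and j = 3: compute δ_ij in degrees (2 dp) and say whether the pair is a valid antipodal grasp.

δ = 3.31°, valid

α = atan 0.25 = 14.04°;  2α = 28.07°
edge 1: e_1 = (+2.36, +2.46);  n_1 = (+0.7216, -0.6923)
edge 3: e_3 = (-1.58, -1.85);  n_3 = (-0.7604, +0.6494)
∠(n_1, n_3) = 176.69°
δ = |180° − 176.69°| = 3.31°
3.31° ≤ 2α = 28.07°  →  valid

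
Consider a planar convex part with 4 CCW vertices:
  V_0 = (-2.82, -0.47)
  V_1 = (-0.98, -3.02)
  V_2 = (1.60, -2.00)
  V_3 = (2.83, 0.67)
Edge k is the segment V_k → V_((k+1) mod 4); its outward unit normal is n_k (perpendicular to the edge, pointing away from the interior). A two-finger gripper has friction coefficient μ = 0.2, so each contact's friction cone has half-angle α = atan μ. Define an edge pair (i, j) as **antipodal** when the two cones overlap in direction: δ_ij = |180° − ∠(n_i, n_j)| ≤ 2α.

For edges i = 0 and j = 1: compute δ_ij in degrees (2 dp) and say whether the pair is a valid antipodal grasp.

δ = 104.24°, invalid

α = atan 0.2 = 11.31°;  2α = 22.62°
edge 0: e_0 = (+1.84, -2.55);  n_0 = (-0.8109, -0.5851)
edge 1: e_1 = (+2.58, +1.02);  n_1 = (+0.3677, -0.9300)
∠(n_0, n_1) = 75.76°
δ = |180° − 75.76°| = 104.24°
104.24° > 2α = 22.62°  →  invalid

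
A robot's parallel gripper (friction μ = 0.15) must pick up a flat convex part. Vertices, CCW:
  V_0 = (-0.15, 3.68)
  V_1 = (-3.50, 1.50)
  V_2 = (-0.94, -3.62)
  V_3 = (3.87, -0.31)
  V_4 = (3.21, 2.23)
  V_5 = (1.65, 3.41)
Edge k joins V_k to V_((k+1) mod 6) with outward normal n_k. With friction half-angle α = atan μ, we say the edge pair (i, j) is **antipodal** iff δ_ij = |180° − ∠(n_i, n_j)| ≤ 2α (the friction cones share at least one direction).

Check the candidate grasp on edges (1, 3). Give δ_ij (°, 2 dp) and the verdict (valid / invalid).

δ = 12.00°, valid

α = atan 0.15 = 8.53°;  2α = 17.06°
edge 1: e_1 = (+2.56, -5.12);  n_1 = (-0.8944, -0.4472)
edge 3: e_3 = (-0.66, +2.54);  n_3 = (+0.9679, +0.2515)
∠(n_1, n_3) = 168.00°
δ = |180° − 168.00°| = 12.00°
12.00° ≤ 2α = 17.06°  →  valid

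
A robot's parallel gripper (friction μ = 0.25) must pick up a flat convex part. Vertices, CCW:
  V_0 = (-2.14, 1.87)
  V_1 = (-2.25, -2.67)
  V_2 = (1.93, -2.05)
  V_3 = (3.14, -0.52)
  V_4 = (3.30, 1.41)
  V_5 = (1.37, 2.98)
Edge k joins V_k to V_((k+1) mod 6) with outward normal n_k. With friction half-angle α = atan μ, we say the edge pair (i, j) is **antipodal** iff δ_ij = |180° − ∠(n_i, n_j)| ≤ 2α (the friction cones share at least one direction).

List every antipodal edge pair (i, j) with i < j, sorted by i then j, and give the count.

count = 2; pairs: (0,3), (1,5)

α = atan 0.25 = 14.04°;  2α = 28.07°
n_0 = (-0.9997, +0.0242)
n_1 = (+0.1467, -0.9892)
n_2 = (+0.7844, -0.6203)
n_3 = (+0.9966, -0.0826)
n_4 = (+0.6310, +0.7757)
n_5 = (-0.3015, +0.9535)
  (0,1): δ = 80.18°  ·
  (0,2): δ = 36.95°  ·
  (0,3): δ = 3.35°  ✓
  (0,4): δ = 52.26°  ·
  (0,5): δ = 108.94°  ·
  (1,2): δ = 136.78°  ·
  (1,3): δ = 103.18°  ·
  (1,4): δ = 47.56°  ·
  (1,5): δ = 9.11°  ✓
  (2,3): δ = 146.40°  ·
  (2,4): δ = 90.79°  ·
  (2,5): δ = 34.11°  ·
  (3,4): δ = 124.39°  ·
  (3,5): δ = 67.71°  ·
  (4,5): δ = 123.32°  ·
antipodal pairs: 2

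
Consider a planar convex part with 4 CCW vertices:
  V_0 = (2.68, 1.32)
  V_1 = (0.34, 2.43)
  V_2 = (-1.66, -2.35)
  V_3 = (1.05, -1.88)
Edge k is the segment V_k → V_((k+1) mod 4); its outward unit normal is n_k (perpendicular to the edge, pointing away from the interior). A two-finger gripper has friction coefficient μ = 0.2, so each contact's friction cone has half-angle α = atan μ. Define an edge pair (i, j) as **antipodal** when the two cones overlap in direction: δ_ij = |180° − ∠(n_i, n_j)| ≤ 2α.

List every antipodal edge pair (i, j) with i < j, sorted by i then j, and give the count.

count = 1; pairs: (1,3)

α = atan 0.2 = 11.31°;  2α = 22.62°
n_0 = (+0.4286, +0.9035)
n_1 = (-0.9225, +0.3860)
n_2 = (+0.1709, -0.9853)
n_3 = (+0.8911, -0.4539)
  (0,1): δ = 87.33°  ·
  (0,2): δ = 35.22°  ·
  (0,3): δ = 88.38°  ·
  (1,2): δ = 57.46°  ·
  (1,3): δ = 4.29°  ✓
  (2,3): δ = 126.83°  ·
antipodal pairs: 1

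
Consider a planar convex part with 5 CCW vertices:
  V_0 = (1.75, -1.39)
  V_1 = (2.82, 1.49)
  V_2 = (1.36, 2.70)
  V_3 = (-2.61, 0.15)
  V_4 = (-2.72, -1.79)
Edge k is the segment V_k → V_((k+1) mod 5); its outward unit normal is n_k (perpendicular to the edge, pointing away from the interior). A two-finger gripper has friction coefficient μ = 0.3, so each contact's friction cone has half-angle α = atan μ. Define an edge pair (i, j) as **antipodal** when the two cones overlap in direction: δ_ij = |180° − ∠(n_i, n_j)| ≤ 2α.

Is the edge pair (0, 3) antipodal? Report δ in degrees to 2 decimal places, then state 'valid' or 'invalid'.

δ = 17.14°, valid

α = atan 0.3 = 16.70°;  2α = 33.40°
edge 0: e_0 = (+1.07, +2.88);  n_0 = (+0.9374, -0.3483)
edge 3: e_3 = (-0.11, -1.94);  n_3 = (-0.9984, +0.0566)
∠(n_0, n_3) = 162.86°
δ = |180° − 162.86°| = 17.14°
17.14° ≤ 2α = 33.40°  →  valid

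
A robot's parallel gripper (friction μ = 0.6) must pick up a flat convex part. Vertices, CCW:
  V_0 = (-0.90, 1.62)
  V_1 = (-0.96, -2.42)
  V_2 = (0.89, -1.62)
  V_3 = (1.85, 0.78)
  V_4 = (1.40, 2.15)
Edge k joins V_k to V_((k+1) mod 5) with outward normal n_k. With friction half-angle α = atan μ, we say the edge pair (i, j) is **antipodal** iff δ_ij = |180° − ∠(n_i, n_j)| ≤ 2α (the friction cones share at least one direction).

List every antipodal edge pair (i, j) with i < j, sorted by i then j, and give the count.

count = 4; pairs: (0,2), (0,3), (1,4), (2,4)

α = atan 0.6 = 30.96°;  2α = 61.93°
n_0 = (-0.9999, +0.0148)
n_1 = (+0.3969, -0.9179)
n_2 = (+0.9285, -0.3714)
n_3 = (+0.9501, +0.3121)
n_4 = (-0.2246, +0.9745)
  (0,1): δ = 65.76°  ·
  (0,2): δ = 20.95°  ✓
  (0,3): δ = 19.03°  ✓
  (0,4): δ = 103.83°  ·
  (1,2): δ = 135.19°  ·
  (1,3): δ = 95.20°  ·
  (1,4): δ = 10.41°  ✓
  (2,3): δ = 140.01°  ·
  (2,4): δ = 55.22°  ✓
  (3,4): δ = 95.21°  ·
antipodal pairs: 4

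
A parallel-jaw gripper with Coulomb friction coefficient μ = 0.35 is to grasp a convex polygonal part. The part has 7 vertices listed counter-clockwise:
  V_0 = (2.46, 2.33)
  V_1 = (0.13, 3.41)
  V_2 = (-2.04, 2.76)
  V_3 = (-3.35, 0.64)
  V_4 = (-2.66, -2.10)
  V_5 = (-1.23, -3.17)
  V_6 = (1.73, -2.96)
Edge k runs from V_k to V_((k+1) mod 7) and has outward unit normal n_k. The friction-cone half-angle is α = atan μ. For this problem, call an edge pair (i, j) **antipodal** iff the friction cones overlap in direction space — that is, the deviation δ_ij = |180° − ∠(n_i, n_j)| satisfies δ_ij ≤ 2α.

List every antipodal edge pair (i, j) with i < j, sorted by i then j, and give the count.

count = 5; pairs: (0,4), (0,5), (1,5), (2,6), (3,6)

α = atan 0.35 = 19.29°;  2α = 38.58°
n_0 = (+0.4205, +0.9073)
n_1 = (-0.2869, +0.9579)
n_2 = (-0.8507, +0.5257)
n_3 = (-0.9697, -0.2442)
n_4 = (-0.5991, -0.8007)
n_5 = (+0.0708, -0.9975)
n_6 = (+0.9906, -0.1367)
  (0,1): δ = 138.46°  ·
  (0,2): δ = 96.84°  ·
  (0,3): δ = 51.00°  ·
  (0,4): δ = 11.94°  ✓
  (0,5): δ = 28.93°  ✓
  (0,6): δ = 107.01°  ·
  (1,2): δ = 138.39°  ·
  (1,3): δ = 92.54°  ·
  (1,4): δ = 53.48°  ·
  (1,5): δ = 12.62°  ✓
  (1,6): δ = 65.47°  ·
  (2,3): δ = 134.15°  ·
  (2,4): δ = 95.09°  ·
  (2,5): δ = 54.23°  ·
  (2,6): δ = 23.86°  ✓
  (3,4): δ = 140.94°  ·
  (3,5): δ = 100.08°  ·
  (3,6): δ = 21.99°  ✓
  (4,5): δ = 139.14°  ·
  (4,6): δ = 61.05°  ·
  (5,6): δ = 101.92°  ·
antipodal pairs: 5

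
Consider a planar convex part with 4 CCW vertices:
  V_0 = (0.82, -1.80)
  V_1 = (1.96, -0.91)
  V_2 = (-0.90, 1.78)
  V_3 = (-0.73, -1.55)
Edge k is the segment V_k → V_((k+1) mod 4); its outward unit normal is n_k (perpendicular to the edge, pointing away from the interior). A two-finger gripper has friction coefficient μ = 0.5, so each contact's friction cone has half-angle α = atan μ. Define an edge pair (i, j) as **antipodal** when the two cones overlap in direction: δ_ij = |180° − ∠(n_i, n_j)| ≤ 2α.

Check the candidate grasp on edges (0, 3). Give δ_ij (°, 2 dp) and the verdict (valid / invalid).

δ = 132.86°, invalid

α = atan 0.5 = 26.57°;  2α = 53.13°
edge 0: e_0 = (+1.14, +0.89);  n_0 = (+0.6154, -0.7882)
edge 3: e_3 = (+1.55, -0.25);  n_3 = (-0.1592, -0.9872)
∠(n_0, n_3) = 47.14°
δ = |180° − 47.14°| = 132.86°
132.86° > 2α = 53.13°  →  invalid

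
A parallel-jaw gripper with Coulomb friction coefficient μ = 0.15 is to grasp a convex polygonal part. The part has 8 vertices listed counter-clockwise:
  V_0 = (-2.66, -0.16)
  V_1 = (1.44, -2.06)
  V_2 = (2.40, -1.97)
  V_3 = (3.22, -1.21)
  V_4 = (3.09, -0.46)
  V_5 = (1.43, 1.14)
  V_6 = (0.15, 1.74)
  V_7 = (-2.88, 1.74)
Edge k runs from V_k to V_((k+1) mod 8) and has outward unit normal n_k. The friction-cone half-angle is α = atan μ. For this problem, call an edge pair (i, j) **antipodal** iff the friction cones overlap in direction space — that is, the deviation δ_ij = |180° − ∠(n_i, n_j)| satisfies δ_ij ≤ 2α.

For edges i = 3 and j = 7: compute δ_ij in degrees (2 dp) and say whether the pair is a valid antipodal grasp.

α = atan 0.15 = 8.53°;  2α = 17.06°
edge 3: e_3 = (-0.13, +0.75);  n_3 = (+0.9853, +0.1708)
edge 7: e_7 = (+0.22, -1.90);  n_7 = (-0.9934, -0.1150)
∠(n_3, n_7) = 176.77°
δ = |180° − 176.77°| = 3.23°
3.23° ≤ 2α = 17.06°  →  valid

δ = 3.23°, valid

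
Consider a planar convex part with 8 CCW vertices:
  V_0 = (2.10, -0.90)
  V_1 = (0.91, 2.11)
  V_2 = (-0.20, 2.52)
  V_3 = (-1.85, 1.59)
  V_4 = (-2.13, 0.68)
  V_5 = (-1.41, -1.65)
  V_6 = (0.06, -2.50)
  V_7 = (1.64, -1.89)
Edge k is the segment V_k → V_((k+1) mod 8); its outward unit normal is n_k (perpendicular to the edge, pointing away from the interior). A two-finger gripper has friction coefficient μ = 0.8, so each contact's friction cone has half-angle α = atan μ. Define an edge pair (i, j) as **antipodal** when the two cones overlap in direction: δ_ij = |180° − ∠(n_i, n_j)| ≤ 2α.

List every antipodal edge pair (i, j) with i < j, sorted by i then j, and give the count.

count = 12; pairs: (0,3), (0,4), (0,5), (1,4), (1,5), (1,6), (2,5), (2,6), (2,7), (3,6), (3,7), (4,7)

α = atan 0.8 = 38.66°;  2α = 77.32°
n_0 = (+0.9300, +0.3677)
n_1 = (+0.3465, +0.9381)
n_2 = (-0.4910, +0.8712)
n_3 = (-0.9558, +0.2941)
n_4 = (-0.9554, -0.2952)
n_5 = (-0.5006, -0.8657)
n_6 = (+0.3602, -0.9329)
n_7 = (+0.9069, -0.4214)
  (0,1): δ = 131.84°  ·
  (0,2): δ = 82.16°  ·
  (0,3): δ = 38.67°  ✓
  (0,4): δ = 4.40°  ✓
  (0,5): δ = 38.39°  ✓
  (0,6): δ = 89.54°  ·
  (0,7): δ = 133.51°  ·
  (1,2): δ = 130.32°  ·
  (1,3): δ = 86.83°  ·
  (1,4): δ = 52.56°  ✓
  (1,5): δ = 9.77°  ✓
  (1,6): δ = 41.38°  ✓
  (1,7): δ = 85.35°  ·
  (2,3): δ = 136.51°  ·
  (2,4): δ = 102.24°  ·
  (2,5): δ = 59.45°  ✓
  (2,6): δ = 8.30°  ✓
  (2,7): δ = 35.67°  ✓
  (3,4): δ = 145.73°  ·
  (3,5): δ = 102.94°  ·
  (3,6): δ = 51.79°  ✓
  (3,7): δ = 7.82°  ✓
  (4,5): δ = 137.21°  ·
  (4,6): δ = 86.06°  ·
  (4,7): δ = 42.09°  ✓
  (5,6): δ = 128.85°  ·
  (5,7): δ = 84.88°  ·
  (6,7): δ = 136.03°  ·
antipodal pairs: 12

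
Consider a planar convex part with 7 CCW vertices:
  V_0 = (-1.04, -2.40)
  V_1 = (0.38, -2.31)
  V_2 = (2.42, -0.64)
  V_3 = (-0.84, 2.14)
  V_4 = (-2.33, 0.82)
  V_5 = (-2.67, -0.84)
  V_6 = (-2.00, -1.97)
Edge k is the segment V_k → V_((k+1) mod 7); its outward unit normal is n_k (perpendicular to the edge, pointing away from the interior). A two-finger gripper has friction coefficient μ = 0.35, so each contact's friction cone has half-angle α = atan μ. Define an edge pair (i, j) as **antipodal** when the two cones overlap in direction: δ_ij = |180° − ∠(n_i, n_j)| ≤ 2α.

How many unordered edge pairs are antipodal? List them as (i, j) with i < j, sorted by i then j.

α = atan 0.35 = 19.29°;  2α = 38.58°
n_0 = (+0.0633, -0.9980)
n_1 = (+0.6334, -0.7738)
n_2 = (+0.6489, +0.7609)
n_3 = (-0.6631, +0.7485)
n_4 = (-0.9797, +0.2007)
n_5 = (-0.8602, -0.5100)
n_6 = (-0.4088, -0.9126)
  (0,1): δ = 144.32°  ·
  (0,2): δ = 44.08°  ·
  (0,3): δ = 37.91°  ✓
  (0,4): δ = 74.80°  ·
  (0,5): δ = 117.04°  ·
  (0,6): δ = 152.25°  ·
  (1,2): δ = 79.76°  ·
  (1,3): δ = 2.23°  ✓
  (1,4): δ = 39.12°  ·
  (1,5): δ = 81.36°  ·
  (1,6): δ = 116.57°  ·
  (2,3): δ = 98.01°  ·
  (2,4): δ = 61.12°  ·
  (2,5): δ = 18.88°  ✓
  (2,6): δ = 16.33°  ✓
  (3,4): δ = 143.11°  ·
  (3,5): δ = 100.87°  ·
  (3,6): δ = 65.67°  ·
  (4,5): δ = 137.76°  ·
  (4,6): δ = 102.55°  ·
  (5,6): δ = 144.79°  ·
antipodal pairs: 4

count = 4; pairs: (0,3), (1,3), (2,5), (2,6)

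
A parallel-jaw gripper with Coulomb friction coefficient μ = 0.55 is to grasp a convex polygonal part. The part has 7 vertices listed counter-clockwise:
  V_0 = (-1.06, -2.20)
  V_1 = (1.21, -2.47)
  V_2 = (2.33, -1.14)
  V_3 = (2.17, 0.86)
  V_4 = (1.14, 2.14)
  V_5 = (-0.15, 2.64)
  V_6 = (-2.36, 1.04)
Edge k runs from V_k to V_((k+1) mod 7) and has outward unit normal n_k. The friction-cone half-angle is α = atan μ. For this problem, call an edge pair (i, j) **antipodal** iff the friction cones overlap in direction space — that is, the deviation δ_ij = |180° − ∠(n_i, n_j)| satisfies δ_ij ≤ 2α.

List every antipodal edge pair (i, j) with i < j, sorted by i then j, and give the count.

α = atan 0.55 = 28.81°;  2α = 57.62°
n_0 = (-0.1181, -0.9930)
n_1 = (+0.7649, -0.6441)
n_2 = (+0.9968, +0.0797)
n_3 = (+0.7791, +0.6269)
n_4 = (+0.3614, +0.9324)
n_5 = (-0.5864, +0.8100)
n_6 = (-0.9281, -0.3724)
  (0,1): δ = 123.32°  ·
  (0,2): δ = 78.64°  ·
  (0,3): δ = 44.39°  ✓
  (0,4): δ = 14.40°  ✓
  (0,5): δ = 42.69°  ✓
  (0,6): δ = 118.65°  ·
  (1,2): δ = 135.33°  ·
  (1,3): δ = 101.08°  ·
  (1,4): δ = 71.09°  ·
  (1,5): δ = 14.00°  ✓
  (1,6): δ = 61.96°  ·
  (2,3): δ = 145.75°  ·
  (2,4): δ = 115.76°  ·
  (2,5): δ = 58.67°  ·
  (2,6): δ = 17.29°  ✓
  (3,4): δ = 150.01°  ·
  (3,5): δ = 92.92°  ·
  (3,6): δ = 16.96°  ✓
  (4,5): δ = 122.91°  ·
  (4,6): δ = 46.95°  ✓
  (5,6): δ = 104.04°  ·
antipodal pairs: 7

count = 7; pairs: (0,3), (0,4), (0,5), (1,5), (2,6), (3,6), (4,6)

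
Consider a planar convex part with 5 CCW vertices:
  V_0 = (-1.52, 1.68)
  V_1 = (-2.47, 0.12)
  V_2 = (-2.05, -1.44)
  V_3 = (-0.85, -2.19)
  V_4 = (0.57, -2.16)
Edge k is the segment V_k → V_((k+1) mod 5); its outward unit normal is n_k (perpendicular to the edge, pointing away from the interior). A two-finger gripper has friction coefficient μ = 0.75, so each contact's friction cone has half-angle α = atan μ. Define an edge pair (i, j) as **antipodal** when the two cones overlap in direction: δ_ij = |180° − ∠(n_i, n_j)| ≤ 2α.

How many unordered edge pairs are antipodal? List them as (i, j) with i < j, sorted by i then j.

count = 5; pairs: (0,3), (0,4), (1,4), (2,4), (3,4)

α = atan 0.75 = 36.87°;  2α = 73.74°
n_0 = (-0.8541, +0.5201)
n_1 = (-0.9656, -0.2600)
n_2 = (-0.5300, -0.8480)
n_3 = (+0.0211, -0.9998)
n_4 = (+0.8783, +0.4781)
  (0,1): δ = 133.59°  ·
  (0,2): δ = 90.67°  ·
  (0,3): δ = 57.45°  ✓
  (0,4): δ = 59.90°  ✓
  (1,2): δ = 137.07°  ·
  (1,3): δ = 103.86°  ·
  (1,4): δ = 13.49°  ✓
  (2,3): δ = 146.78°  ·
  (2,4): δ = 29.44°  ✓
  (3,4): δ = 62.65°  ✓
antipodal pairs: 5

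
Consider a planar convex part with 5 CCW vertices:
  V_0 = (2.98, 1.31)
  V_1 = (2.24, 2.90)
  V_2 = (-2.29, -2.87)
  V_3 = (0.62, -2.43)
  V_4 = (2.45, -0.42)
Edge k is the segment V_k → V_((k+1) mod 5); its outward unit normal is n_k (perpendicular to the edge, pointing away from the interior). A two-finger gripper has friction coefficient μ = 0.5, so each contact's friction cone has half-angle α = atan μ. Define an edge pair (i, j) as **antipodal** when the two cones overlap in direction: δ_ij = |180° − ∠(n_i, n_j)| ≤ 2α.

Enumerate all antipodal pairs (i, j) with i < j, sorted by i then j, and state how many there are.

α = atan 0.5 = 26.57°;  2α = 53.13°
n_0 = (+0.9066, +0.4219)
n_1 = (-0.7866, +0.6175)
n_2 = (+0.1495, -0.9888)
n_3 = (+0.7394, -0.6732)
n_4 = (+0.9561, -0.2929)
  (0,1): δ = 63.09°  ·
  (0,2): δ = 73.64°  ·
  (0,3): δ = 112.73°  ·
  (0,4): δ = 138.01°  ·
  (1,2): δ = 43.27°  ✓
  (1,3): δ = 4.18°  ✓
  (1,4): δ = 21.10°  ✓
  (2,3): δ = 140.91°  ·
  (2,4): δ = 115.63°  ·
  (3,4): δ = 154.72°  ·
antipodal pairs: 3

count = 3; pairs: (1,2), (1,3), (1,4)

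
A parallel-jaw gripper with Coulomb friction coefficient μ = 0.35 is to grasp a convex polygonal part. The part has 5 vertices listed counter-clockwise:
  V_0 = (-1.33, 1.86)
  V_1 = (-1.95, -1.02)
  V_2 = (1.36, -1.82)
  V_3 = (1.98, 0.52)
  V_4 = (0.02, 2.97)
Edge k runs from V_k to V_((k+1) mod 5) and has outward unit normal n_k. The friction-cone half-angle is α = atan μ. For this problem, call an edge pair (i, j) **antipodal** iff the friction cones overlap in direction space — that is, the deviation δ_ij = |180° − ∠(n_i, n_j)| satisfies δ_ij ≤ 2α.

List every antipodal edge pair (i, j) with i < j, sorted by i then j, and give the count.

count = 3; pairs: (0,2), (1,3), (2,4)

α = atan 0.35 = 19.29°;  2α = 38.58°
n_0 = (-0.9776, +0.2105)
n_1 = (-0.2349, -0.9720)
n_2 = (+0.9666, -0.2561)
n_3 = (+0.7809, +0.6247)
n_4 = (-0.6351, +0.7724)
  (0,1): δ = 91.44°  ·
  (0,2): δ = 2.69°  ✓
  (0,3): δ = 50.81°  ·
  (0,4): δ = 141.58°  ·
  (1,2): δ = 91.25°  ·
  (1,3): δ = 37.75°  ✓
  (1,4): δ = 53.02°  ·
  (2,3): δ = 126.50°  ·
  (2,4): δ = 35.73°  ✓
  (3,4): δ = 89.23°  ·
antipodal pairs: 3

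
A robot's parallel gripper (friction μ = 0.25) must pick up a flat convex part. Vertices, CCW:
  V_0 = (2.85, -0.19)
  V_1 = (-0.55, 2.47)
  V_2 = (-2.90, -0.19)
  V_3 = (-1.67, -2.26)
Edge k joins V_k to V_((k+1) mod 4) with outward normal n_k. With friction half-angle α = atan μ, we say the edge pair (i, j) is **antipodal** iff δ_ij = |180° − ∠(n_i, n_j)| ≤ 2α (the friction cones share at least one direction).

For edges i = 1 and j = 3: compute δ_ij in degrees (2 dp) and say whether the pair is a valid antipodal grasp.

δ = 23.93°, valid

α = atan 0.25 = 14.04°;  2α = 28.07°
edge 1: e_1 = (-2.35, -2.66);  n_1 = (-0.7494, +0.6621)
edge 3: e_3 = (+4.52, +2.07);  n_3 = (+0.4164, -0.9092)
∠(n_1, n_3) = 156.07°
δ = |180° − 156.07°| = 23.93°
23.93° ≤ 2α = 28.07°  →  valid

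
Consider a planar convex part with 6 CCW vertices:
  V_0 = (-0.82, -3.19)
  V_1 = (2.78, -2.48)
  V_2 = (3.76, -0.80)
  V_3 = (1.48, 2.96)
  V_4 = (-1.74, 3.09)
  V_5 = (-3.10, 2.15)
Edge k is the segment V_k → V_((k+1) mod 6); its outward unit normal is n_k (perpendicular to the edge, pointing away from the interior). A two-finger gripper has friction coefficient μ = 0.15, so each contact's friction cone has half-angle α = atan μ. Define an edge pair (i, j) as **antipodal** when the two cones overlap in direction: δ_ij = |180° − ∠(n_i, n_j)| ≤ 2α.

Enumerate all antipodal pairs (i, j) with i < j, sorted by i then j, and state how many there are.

α = atan 0.15 = 8.53°;  2α = 17.06°
n_0 = (+0.1935, -0.9811)
n_1 = (+0.8638, -0.5039)
n_2 = (+0.8551, +0.5185)
n_3 = (+0.0403, +0.9992)
n_4 = (-0.5686, +0.8226)
n_5 = (-0.9197, -0.3927)
  (0,1): δ = 131.41°  ·
  (0,2): δ = 69.92°  ·
  (0,3): δ = 13.47°  ✓
  (0,4): δ = 23.49°  ·
  (0,5): δ = 101.96°  ·
  (1,2): δ = 118.51°  ·
  (1,3): δ = 62.06°  ·
  (1,4): δ = 25.09°  ·
  (1,5): δ = 53.38°  ·
  (2,3): δ = 123.54°  ·
  (2,4): δ = 86.58°  ·
  (2,5): δ = 8.11°  ✓
  (3,4): δ = 143.04°  ·
  (3,5): δ = 64.57°  ·
  (4,5): δ = 101.53°  ·
antipodal pairs: 2

count = 2; pairs: (0,3), (2,5)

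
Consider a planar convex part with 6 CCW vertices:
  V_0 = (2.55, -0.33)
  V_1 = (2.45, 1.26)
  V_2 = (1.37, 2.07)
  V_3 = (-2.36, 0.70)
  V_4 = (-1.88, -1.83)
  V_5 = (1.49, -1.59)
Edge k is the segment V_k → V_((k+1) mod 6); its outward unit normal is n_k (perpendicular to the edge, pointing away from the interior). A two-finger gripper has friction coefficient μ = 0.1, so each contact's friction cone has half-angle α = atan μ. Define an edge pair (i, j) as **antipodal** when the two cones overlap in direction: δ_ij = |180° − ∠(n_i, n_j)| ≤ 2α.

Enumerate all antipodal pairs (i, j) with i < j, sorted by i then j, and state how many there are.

count = 1; pairs: (0,3)

α = atan 0.1 = 5.71°;  2α = 11.42°
n_0 = (+0.9980, +0.0628)
n_1 = (+0.6000, +0.8000)
n_2 = (-0.3448, +0.9387)
n_3 = (-0.9825, -0.1864)
n_4 = (+0.0710, -0.9975)
n_5 = (+0.7652, -0.6438)
  (0,1): δ = 130.47°  ·
  (0,2): δ = 73.43°  ·
  (0,3): δ = 7.14°  ✓
  (0,4): δ = 90.47°  ·
  (0,5): δ = 136.33°  ·
  (1,2): δ = 122.96°  ·
  (1,3): δ = 42.39°  ·
  (1,4): δ = 40.94°  ·
  (1,5): δ = 86.80°  ·
  (2,3): δ = 99.43°  ·
  (2,4): δ = 16.09°  ·
  (2,5): δ = 29.76°  ·
  (3,4): δ = 96.67°  ·
  (3,5): δ = 50.82°  ·
  (4,5): δ = 134.15°  ·
antipodal pairs: 1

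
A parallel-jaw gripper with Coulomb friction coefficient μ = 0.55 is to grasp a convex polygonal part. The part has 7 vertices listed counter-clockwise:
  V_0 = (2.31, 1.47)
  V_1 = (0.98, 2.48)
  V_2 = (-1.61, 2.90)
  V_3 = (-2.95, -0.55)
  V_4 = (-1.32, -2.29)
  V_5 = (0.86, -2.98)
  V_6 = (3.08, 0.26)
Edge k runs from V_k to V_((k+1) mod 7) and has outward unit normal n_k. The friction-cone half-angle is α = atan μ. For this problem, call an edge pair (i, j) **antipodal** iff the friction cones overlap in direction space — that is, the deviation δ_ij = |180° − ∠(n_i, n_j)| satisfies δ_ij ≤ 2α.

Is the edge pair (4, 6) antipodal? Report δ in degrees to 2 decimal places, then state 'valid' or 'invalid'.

δ = 39.97°, valid

α = atan 0.55 = 28.81°;  2α = 57.62°
edge 4: e_4 = (+2.18, -0.69);  n_4 = (-0.3018, -0.9534)
edge 6: e_6 = (-0.77, +1.21);  n_6 = (+0.8437, +0.5369)
∠(n_4, n_6) = 140.03°
δ = |180° − 140.03°| = 39.97°
39.97° ≤ 2α = 57.62°  →  valid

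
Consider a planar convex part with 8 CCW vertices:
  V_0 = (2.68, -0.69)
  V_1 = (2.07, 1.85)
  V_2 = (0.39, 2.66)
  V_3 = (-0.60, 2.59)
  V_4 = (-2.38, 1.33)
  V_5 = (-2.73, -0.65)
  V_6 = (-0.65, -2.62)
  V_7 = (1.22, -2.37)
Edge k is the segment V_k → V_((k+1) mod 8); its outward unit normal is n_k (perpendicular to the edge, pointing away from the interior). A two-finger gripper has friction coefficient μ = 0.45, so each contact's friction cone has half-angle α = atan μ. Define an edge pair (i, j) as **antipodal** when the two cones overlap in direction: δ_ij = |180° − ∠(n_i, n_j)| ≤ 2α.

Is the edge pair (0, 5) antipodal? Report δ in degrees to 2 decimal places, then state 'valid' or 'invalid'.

α = atan 0.45 = 24.23°;  2α = 48.46°
edge 0: e_0 = (-0.61, +2.54);  n_0 = (+0.9724, +0.2335)
edge 5: e_5 = (+2.08, -1.97);  n_5 = (-0.6876, -0.7260)
∠(n_0, n_5) = 146.95°
δ = |180° − 146.95°| = 33.05°
33.05° ≤ 2α = 48.46°  →  valid

δ = 33.05°, valid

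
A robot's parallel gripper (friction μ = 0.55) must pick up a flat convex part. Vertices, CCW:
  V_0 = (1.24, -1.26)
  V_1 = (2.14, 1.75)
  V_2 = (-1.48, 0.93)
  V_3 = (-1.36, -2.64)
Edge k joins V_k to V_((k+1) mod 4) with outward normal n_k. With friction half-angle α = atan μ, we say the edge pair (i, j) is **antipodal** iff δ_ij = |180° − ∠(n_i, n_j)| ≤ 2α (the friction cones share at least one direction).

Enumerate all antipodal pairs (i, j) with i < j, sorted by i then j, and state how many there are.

count = 2; pairs: (0,2), (1,3)

α = atan 0.55 = 28.81°;  2α = 57.62°
n_0 = (+0.9581, -0.2865)
n_1 = (-0.2209, +0.9753)
n_2 = (-0.9994, -0.0336)
n_3 = (+0.4688, -0.8833)
  (0,1): δ = 60.59°  ·
  (0,2): δ = 18.57°  ✓
  (0,3): δ = 134.60°  ·
  (1,2): δ = 100.84°  ·
  (1,3): δ = 15.19°  ✓
  (2,3): δ = 63.97°  ·
antipodal pairs: 2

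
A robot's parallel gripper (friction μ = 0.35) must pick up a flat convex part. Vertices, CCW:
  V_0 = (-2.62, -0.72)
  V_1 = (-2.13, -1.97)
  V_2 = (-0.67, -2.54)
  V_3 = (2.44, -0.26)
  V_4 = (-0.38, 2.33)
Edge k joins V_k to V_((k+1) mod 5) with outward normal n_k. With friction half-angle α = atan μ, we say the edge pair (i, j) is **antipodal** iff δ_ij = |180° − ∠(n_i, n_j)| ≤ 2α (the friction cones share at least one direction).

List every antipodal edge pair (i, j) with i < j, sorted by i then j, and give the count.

count = 3; pairs: (0,3), (1,3), (2,4)

α = atan 0.35 = 19.29°;  2α = 38.58°
n_0 = (-0.9310, -0.3650)
n_1 = (-0.3637, -0.9315)
n_2 = (+0.5913, -0.8065)
n_3 = (+0.6764, +0.7365)
n_4 = (-0.8060, +0.5919)
  (0,1): δ = 132.73°  ·
  (0,2): δ = 75.16°  ·
  (0,3): δ = 26.03°  ✓
  (0,4): δ = 122.30°  ·
  (1,2): δ = 122.43°  ·
  (1,3): δ = 21.24°  ✓
  (1,4): δ = 75.03°  ·
  (2,3): δ = 78.81°  ·
  (2,4): δ = 17.46°  ✓
  (3,4): δ = 83.73°  ·
antipodal pairs: 3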